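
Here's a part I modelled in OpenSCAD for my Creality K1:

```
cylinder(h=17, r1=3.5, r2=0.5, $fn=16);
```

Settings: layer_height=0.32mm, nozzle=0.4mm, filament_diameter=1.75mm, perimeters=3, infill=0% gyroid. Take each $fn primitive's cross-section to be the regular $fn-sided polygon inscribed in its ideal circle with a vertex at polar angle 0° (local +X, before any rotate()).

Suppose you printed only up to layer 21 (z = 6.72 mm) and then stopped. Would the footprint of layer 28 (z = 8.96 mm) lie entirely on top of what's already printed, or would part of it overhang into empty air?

entirely on top

Compare the two slices. At z = 6.72: the cone (r1=3.5→r2=0.5) has section circumradius 2.314 here — a regular 16-gon (area = (16/2)·2.314²·sin(360°/16) = 16.39 mm²). At z = 8.96: the cone: at t=0.527 of its height the radius interpolates to r₁+(r₂−r₁)t = 1.919, giving a regular 16-gon of that circumradius (area = (16/2)·1.919²·sin(360°/16) = 11.27 mm²). Checking containment: the cross-section at z = 8.96 is a subset of the cross-section at z = 6.72.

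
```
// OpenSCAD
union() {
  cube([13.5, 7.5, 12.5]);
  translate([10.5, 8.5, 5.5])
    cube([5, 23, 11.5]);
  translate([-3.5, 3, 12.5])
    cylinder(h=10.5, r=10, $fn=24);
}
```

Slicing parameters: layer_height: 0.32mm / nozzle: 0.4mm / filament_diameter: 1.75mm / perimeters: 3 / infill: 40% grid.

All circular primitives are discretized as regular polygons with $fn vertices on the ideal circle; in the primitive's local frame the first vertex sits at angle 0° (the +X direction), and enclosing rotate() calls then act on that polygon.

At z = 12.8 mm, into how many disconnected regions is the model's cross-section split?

At z = 12.8 mm: the cube does not reach this height (z outside [0, 12.5]); the 5×23 cube at (10.5, 8.5) contributes its full rectangle; the r=10 cylinder at (-3.5, 3) contributes a regular 24-gon of circumradius 10; Merging all regions: the 2 present regions are separate (no shared area or edge), so areas and boundary lengths simply add and each stays a separate island — 2 connected regions. The result has 2 disconnected regions.

2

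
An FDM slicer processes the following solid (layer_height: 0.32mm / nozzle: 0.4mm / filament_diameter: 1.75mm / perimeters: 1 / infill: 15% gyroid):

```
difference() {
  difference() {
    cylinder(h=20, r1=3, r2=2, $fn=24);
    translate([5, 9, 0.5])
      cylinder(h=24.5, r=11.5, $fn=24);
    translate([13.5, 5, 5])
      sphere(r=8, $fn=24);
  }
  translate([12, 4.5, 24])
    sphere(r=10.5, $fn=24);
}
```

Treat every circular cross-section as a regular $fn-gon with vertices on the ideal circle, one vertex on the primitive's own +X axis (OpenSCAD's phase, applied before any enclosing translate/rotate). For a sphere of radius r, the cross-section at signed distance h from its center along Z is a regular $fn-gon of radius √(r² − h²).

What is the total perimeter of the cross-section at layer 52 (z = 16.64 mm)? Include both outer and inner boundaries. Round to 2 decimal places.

8.71 mm

At z = 16.64 mm: the cone (r1=3→r2=2) has section circumradius 2.168 here — a regular 24-gon (perimeter = 2·24·2.168·sin(180°/24) = 13.58 mm); the r=11.5 cylinder at (5, 9) gives a regular 24-gon of circumradius 11.5 (constant along its height) (perimeter = 2·24·11.500·sin(180°/24) = 72.05 mm); the sphere at (13.5, 5) is not intersected at this z (|z−center|=11.640 > r=8); Taking the first minus the rest: starting from the cone, the r=11.5 cylinder at (5, 9) partially overlaps it — only the 11.75 mm² overlap (of its 410.75 mm²) is removed, clipping the outline — boundary = 8.71 mm; the r=10.5 sphere at (12, 4.5) slices to a regular 24-gon of circumradius 7.489 (√(r²−h²) with h=7.36 from center) (perimeter = 2·24·7.489·sin(180°/24) = 46.92 mm); Taking the first minus the rest: starting from the result so far, the r=10.5 sphere at (12, 4.5) misses the remaining region (no effect) — boundary = 8.71 mm. Overall, the cross-section is a single solid region. Total boundary length (outer) = 8.71 mm.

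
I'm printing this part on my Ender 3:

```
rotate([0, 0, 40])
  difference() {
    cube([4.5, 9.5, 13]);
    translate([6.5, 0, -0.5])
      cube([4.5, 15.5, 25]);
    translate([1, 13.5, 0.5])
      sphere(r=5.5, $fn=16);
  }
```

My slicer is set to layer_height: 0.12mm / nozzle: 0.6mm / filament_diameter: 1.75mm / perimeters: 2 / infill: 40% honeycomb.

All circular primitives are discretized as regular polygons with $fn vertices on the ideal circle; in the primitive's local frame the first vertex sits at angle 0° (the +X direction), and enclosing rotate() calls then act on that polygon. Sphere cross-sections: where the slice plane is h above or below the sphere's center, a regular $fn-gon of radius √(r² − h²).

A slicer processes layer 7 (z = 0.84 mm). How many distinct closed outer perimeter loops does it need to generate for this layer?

At z = 0.84 mm: the 4.5×9.5 cube contributes its full rectangle; the cube at (6.5, 0) (footprint 4.5×15.5) is included at this height; the r=5.5 sphere at (1, 13.5) slices to a regular 16-gon of circumradius 5.489 (√(r²−h²) with h=0.34 from center); After the difference (first − rest): starting from the 4.5×9.5 cube, the 4.5×15.5 cube at (6.5, 0) misses the remaining region (no effect); the r=5.5 sphere at (1, 13.5) partially overlaps it — only the 4.93 mm² overlap (of its 92.26 mm²) is removed, clipping the outline — 1 connected region; (whole slice rotated 40° about Z — lengths, areas and connectivity unchanged). The result has 1 disconnected region.

1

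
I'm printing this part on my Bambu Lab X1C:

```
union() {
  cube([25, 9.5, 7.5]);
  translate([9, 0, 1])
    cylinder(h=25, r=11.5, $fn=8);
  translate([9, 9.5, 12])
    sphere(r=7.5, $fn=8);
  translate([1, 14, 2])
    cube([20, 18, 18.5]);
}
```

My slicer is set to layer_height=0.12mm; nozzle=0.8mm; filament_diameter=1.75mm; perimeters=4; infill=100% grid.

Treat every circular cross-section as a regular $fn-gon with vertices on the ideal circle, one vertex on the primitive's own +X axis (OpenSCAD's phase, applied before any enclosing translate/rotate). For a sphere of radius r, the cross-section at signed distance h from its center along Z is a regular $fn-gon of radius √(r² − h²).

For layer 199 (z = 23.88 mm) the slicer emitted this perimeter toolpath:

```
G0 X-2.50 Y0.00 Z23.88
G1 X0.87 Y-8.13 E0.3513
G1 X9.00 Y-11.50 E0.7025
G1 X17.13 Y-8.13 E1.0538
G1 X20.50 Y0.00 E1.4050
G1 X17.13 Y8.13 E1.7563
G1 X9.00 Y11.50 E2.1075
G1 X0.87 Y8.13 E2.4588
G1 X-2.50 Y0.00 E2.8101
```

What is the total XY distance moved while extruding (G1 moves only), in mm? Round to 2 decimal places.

70.41 mm

Sum the Euclidean lengths of each G1 segment: total = 70.41 mm.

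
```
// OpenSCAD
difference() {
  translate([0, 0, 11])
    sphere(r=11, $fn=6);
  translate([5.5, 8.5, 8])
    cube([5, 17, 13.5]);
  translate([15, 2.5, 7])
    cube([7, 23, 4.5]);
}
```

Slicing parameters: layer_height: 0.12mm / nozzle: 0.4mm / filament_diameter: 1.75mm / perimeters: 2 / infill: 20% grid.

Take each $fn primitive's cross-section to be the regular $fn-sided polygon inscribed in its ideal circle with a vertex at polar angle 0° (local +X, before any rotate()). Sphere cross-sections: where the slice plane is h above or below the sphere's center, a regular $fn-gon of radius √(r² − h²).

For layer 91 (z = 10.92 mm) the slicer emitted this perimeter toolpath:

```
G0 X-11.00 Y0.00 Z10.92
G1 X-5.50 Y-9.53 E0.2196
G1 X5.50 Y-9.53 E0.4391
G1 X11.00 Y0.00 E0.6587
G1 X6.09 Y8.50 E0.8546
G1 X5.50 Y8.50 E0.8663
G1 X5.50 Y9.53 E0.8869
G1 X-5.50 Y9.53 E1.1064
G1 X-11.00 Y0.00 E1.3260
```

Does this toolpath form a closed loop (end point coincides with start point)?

yes

Start point (G0): (-11.00, 0.00). End point (last G1): the path returns to the start — closed.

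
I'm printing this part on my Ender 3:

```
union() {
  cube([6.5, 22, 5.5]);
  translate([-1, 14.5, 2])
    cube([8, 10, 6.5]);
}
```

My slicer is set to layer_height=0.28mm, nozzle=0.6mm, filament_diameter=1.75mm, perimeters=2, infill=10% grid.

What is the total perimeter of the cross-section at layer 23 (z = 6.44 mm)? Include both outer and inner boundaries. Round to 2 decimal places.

At z = 6.44 mm: the cube is not intersected at this z (z outside [0, 5.5]); the cube at (-1, 14.5) (footprint 8×10) is included at this height (perimeter 36.00 mm); Combining (union): only the 8×10 cube at (-1, 14.5) is present, so the union is just that shape — boundary = 36.00 mm. Overall, the cross-section is a single solid region. Total boundary length (outer) = 36.00 mm.

36.00 mm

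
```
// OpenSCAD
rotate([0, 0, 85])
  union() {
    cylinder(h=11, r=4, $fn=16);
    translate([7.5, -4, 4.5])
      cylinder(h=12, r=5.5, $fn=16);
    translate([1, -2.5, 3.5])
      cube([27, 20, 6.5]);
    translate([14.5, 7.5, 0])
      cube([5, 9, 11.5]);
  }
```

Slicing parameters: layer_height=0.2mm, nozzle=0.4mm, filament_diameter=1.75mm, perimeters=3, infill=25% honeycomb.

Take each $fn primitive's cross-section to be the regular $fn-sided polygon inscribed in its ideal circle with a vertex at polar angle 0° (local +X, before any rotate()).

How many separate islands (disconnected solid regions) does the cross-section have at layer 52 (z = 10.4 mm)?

At z = 10.4 mm: the cylinder: section is a regular 16-gon, circumradius r=4; the r=5.5 cylinder at (7.5, -4) contributes a regular 16-gon of circumradius 5.5; the cube at (1, -2.5) does not reach this height (z outside [3.5, 10]); the cube at (14.5, 7.5) is present — its section is the full 5×9 rectangle; Merging all regions: the regions partially overlap (shared area 2.31 mm²), so overlapping operands fuse into one piece — 2 connected regions; (whole slice rotated 85° about Z — lengths, areas and connectivity unchanged). Overall, the cross-section has 2 separate islands. Island count = 2.

2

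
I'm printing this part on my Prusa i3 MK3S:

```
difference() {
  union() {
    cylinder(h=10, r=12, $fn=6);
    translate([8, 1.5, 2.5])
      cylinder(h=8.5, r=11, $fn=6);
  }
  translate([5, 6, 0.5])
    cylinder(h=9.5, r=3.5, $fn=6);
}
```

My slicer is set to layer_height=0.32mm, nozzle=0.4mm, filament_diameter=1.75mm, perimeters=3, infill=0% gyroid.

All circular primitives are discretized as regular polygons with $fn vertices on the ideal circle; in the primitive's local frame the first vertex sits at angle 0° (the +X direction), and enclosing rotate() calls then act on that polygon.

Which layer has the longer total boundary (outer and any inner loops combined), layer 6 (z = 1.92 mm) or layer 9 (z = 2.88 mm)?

layer 9 (z = 2.88 mm)

Layer 6 (z = 1.92): the r=12 cylinder contributes a regular 6-gon of circumradius 12 (perimeter = 2·6·12.000·sin(180°/6) = 72.00 mm); the cylinder at (8, 1.5) is absent (z outside [2.5, 11]); Merging all regions: only the r=12 cylinder is present, so the union is just that shape — boundary = 72.00 mm; the r=3.5 cylinder at (5, 6) gives a regular 6-gon of circumradius 3.5 (constant along its height) (perimeter = 2·6·3.500·sin(180°/6) = 21.00 mm); Taking the first minus the rest: starting from that combined region, the r=3.5 cylinder at (5, 6) lies wholly inside it (removes its full 31.83 mm² and its 21.00 mm outline becomes a hole wall) — boundary (outer + 1 inner loop) = 93.00 mm. So its perimeter = 93.00 mm. Layer 9 (z = 2.88): the r=12 cylinder contributes a regular 6-gon of circumradius 12 (perimeter = 2·6·12.000·sin(180°/6) = 72.00 mm); the r=11 cylinder at (8, 1.5) gives a regular 6-gon of circumradius 11 (constant along its height) (perimeter = 2·6·11.000·sin(180°/6) = 66.00 mm); Combining (union): the regions partially overlap (shared area 177.48 mm²), so the edge portions inside another operand are dropped and the merged outline is re-measured after clipping — boundary = 86.73 mm; the r=3.5 cylinder at (5, 6) contributes a regular 6-gon of circumradius 3.5 (perimeter = 2·6·3.500·sin(180°/6) = 21.00 mm); After the difference (first − rest): starting from the result so far, the r=3.5 cylinder at (5, 6) lies wholly inside it (removes its full 31.83 mm² and its 21.00 mm outline becomes a hole wall) — boundary (outer + 1 inner loop) = 107.73 mm. So its perimeter = 107.73 mm. Layer 9 is larger (107.73 vs 93.00 mm).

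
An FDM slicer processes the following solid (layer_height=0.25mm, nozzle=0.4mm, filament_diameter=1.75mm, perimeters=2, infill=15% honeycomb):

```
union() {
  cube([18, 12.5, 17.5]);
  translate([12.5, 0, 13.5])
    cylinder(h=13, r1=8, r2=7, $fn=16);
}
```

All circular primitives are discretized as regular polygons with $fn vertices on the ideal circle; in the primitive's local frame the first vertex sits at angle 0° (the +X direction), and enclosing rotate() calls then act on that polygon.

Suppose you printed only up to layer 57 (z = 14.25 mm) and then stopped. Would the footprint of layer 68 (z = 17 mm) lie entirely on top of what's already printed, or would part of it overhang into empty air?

Compare the two slices. At z = 14.25: the cube (footprint 18×12.5) is included at this height (area 225.00 mm²); the cone at (12.5, 0) contributes a regular 16-gon of circumradius 7.942 (interpolated between r1=8 and r2=7 at t=0.058) (area = (16/2)·7.942²·sin(360°/16) = 193.12 mm²); Merging all regions: the regions partially overlap — summed areas 418.12 mm² minus the doubly-counted overlap 87.53 mm² gives 330.59 mm² — area = 330.59 mm². At z = 17: the cube (footprint 18×12.5) is included at this height (area 225.00 mm²); the cone at (12.5, 0) (r1=8→r2=7) has section circumradius 7.731 here — a regular 16-gon (area = (16/2)·7.731²·sin(360°/16) = 182.97 mm²); Taking the union: the regions partially overlap — summed areas 407.97 mm² minus the doubly-counted overlap 83.74 mm² gives 324.23 mm² — area = 324.23 mm². Checking containment: the cross-section at z = 17 is a subset of the cross-section at z = 14.25.

entirely on top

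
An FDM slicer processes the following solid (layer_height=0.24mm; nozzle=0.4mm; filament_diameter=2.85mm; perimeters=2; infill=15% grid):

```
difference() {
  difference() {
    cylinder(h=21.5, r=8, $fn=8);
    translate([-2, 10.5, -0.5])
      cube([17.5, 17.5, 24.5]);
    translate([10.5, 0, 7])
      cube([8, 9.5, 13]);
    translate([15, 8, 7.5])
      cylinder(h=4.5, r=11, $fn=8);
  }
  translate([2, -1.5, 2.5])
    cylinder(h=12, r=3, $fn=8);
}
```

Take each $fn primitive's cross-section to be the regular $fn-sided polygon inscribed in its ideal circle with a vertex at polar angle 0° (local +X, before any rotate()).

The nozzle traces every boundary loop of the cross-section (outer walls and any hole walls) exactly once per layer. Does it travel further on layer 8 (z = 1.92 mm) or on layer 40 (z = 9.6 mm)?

Layer 8 (z = 1.92): the r=8 cylinder contributes a regular 8-gon of circumradius 8 (perimeter = 2·8·8.000·sin(180°/8) = 48.98 mm); the cube at (-2, 10.5) is present — its section is the full 17.5×17.5 rectangle (perimeter 70.00 mm); the cube at (10.5, 0) does not reach this height (z outside [7, 20]); the cylinder at (15, 8) is absent (z outside [7.5, 12]); Subtracting the remaining from the first: starting from the r=8 cylinder, the 17.5×17.5 cube at (-2, 10.5) misses the remaining region (no effect) — boundary = 48.98 mm; the cylinder at (2, -1.5) is not intersected at this z (z outside [2.5, 14.5]); After the difference (first − rest): none of the subtracted shapes is present at this height, so that combined region is unchanged — boundary = 48.98 mm. So its perimeter = 48.98 mm. Layer 40 (z = 9.6): the r=8 cylinder gives a regular 8-gon of circumradius 8 (constant along its height) (perimeter = 2·8·8.000·sin(180°/8) = 48.98 mm); the cube at (-2, 10.5) is present — its section is the full 17.5×17.5 rectangle (perimeter 70.00 mm); the 8×9.5 cube at (10.5, 0) contributes its full rectangle (perimeter 35.00 mm); the cylinder at (15, 8): section is a regular 8-gon, circumradius r=11 (perimeter = 2·8·11.000·sin(180°/8) = 67.35 mm); After the difference (first − rest): starting from the r=8 cylinder, the 17.5×17.5 cube at (-2, 10.5) misses the remaining region (no effect); the 8×9.5 cube at (10.5, 0) misses the remaining region (no effect); the r=11 cylinder at (15, 8) partially overlaps it — only the 3.96 mm² overlap (of its 342.24 mm²) is removed, clipping the outline — boundary = 48.93 mm; the r=3 cylinder at (2, -1.5) contributes a regular 8-gon of circumradius 3 (perimeter = 2·8·3.000·sin(180°/8) = 18.37 mm); After the difference (first − rest): starting from that combined region, the r=3 cylinder at (2, -1.5) lies wholly inside it (removes its full 25.46 mm² and its 18.37 mm outline becomes a hole wall) — boundary (outer + 1 inner loop) = 67.30 mm. So its perimeter = 67.30 mm. Layer 40 is larger (67.30 vs 48.98 mm).

layer 40 (z = 9.6 mm)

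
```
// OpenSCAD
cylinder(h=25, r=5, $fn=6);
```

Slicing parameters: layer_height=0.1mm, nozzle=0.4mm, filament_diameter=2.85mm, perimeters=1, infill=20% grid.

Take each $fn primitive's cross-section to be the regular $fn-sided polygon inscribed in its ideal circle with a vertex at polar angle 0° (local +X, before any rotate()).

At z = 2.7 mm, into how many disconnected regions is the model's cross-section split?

1

At z = 2.7 mm: the r=5 cylinder gives a regular 6-gon of circumradius 5 (constant along its height). The result has 1 disconnected region.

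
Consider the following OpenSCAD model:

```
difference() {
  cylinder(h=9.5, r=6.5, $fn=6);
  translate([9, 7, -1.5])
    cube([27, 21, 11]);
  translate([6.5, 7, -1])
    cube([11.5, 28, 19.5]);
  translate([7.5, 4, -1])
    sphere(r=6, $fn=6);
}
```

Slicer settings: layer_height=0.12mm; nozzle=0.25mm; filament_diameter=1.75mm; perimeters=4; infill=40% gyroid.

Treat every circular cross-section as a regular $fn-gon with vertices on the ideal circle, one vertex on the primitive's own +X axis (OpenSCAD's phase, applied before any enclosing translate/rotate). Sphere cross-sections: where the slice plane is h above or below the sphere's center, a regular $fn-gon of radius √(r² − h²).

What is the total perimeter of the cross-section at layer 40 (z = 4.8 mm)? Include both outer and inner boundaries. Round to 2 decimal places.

39.00 mm

At z = 4.8 mm: the cylinder: section is a regular 6-gon, circumradius r=6.5 (perimeter = 2·6·6.500·sin(180°/6) = 39.00 mm); the 27×21 cube at (9, 7) contributes its full rectangle (perimeter 96.00 mm); the 11.5×28 cube at (6.5, 7) contributes its full rectangle (perimeter 79.00 mm); the r=6 sphere at (7.5, 4) contributes a regular 6-gon of circumradius √(6²−5.8²) = 1.536 (perimeter = 2·6·1.536·sin(180°/6) = 9.22 mm); After the difference (first − rest): starting from the r=6.5 cylinder, the 27×21 cube at (9, 7) misses the remaining region (no effect); the 11.5×28 cube at (6.5, 7) misses the remaining region (no effect); the r=6 sphere at (7.5, 4) misses the remaining region (no effect) — boundary = 39.00 mm. Overall, the cross-section is a single solid region. Total boundary length (outer) = 39.00 mm.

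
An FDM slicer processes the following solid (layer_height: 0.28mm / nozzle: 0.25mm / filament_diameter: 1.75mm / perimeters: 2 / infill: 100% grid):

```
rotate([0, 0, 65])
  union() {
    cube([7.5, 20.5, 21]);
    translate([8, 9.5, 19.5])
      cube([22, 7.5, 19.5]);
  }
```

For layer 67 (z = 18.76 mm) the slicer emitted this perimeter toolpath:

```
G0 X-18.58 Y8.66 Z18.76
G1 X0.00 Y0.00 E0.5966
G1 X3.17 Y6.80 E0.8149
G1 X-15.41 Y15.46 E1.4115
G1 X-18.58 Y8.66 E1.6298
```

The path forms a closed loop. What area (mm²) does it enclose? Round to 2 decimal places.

153.80 mm²

Apply the shoelace formula to the sequence of (X, Y) vertices; enclosed area = 153.80 mm².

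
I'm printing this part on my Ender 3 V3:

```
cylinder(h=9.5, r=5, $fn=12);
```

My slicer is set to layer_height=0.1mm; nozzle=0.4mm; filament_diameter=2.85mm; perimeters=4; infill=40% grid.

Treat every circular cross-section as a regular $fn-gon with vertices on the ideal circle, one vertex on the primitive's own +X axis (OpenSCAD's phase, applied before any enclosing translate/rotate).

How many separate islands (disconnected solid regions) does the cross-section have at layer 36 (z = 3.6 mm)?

1

At z = 3.6 mm: the cylinder: section is a regular 12-gon, circumradius r=5. Overall, the cross-section is a single solid region. Island count = 1.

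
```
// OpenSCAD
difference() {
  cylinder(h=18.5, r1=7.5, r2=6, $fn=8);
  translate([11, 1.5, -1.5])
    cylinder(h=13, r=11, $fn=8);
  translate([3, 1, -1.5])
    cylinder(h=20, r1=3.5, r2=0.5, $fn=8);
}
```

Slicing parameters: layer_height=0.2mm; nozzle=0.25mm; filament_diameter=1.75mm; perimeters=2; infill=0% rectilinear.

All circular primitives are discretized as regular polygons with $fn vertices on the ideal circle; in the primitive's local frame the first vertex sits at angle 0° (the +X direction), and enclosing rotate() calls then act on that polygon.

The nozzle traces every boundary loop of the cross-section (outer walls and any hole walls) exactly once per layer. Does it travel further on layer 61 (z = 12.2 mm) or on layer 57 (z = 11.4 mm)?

layer 61 (z = 12.2 mm)

Layer 61 (z = 12.2): the cone: at t=0.659 of its height the radius interpolates to r₁+(r₂−r₁)t = 6.511, giving a regular 8-gon of that circumradius (perimeter = 2·8·6.511·sin(180°/8) = 39.87 mm); the cylinder at (11, 1.5) is not intersected at this z (z outside [-1.5, 11.5]); the cone at (3, 1): at t=0.685 of its height the radius interpolates to r₁+(r₂−r₁)t = 1.445, giving a regular 8-gon of that circumradius (perimeter = 2·8·1.445·sin(180°/8) = 8.85 mm); Subtracting the remaining from the first: starting from the cone, the cone at (3, 1) lies wholly inside it (removes its full 5.91 mm² and its 8.85 mm outline becomes a hole wall) — boundary (outer + 1 inner loop) = 48.71 mm. So its perimeter = 48.71 mm. Layer 57 (z = 11.4): the cone: at t=0.616 of its height the radius interpolates to r₁+(r₂−r₁)t = 6.576, giving a regular 8-gon of that circumradius (perimeter = 2·8·6.576·sin(180°/8) = 40.26 mm); the r=11 cylinder at (11, 1.5) gives a regular 8-gon of circumradius 11 (constant along its height) (perimeter = 2·8·11.000·sin(180°/8) = 67.35 mm); the cone at (3, 1): at t=0.645 of its height the radius interpolates to r₁+(r₂−r₁)t = 1.565, giving a regular 8-gon of that circumradius (perimeter = 2·8·1.565·sin(180°/8) = 9.58 mm); After the difference (first − rest): starting from the cone, the r=11 cylinder at (11, 1.5) partially overlaps it — only the 45.07 mm² overlap (of its 342.24 mm²) is removed, clipping the outline; the cone at (3, 1) misses the remaining region (no effect) — boundary = 37.31 mm. So its perimeter = 37.31 mm. Layer 61 is larger (48.71 vs 37.31 mm).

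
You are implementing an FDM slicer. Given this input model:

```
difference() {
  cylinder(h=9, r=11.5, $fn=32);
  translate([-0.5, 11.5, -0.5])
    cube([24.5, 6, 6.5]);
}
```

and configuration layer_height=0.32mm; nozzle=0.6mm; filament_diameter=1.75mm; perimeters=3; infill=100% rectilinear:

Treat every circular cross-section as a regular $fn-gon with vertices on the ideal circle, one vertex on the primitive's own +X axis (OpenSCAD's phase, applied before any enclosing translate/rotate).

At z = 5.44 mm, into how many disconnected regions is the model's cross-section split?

At z = 5.44 mm: the r=11.5 cylinder gives a regular 32-gon of circumradius 11.5 (constant along its height); the cube at (-0.5, 11.5) (footprint 24.5×6) is included at this height; Subtracting the remaining from the first: starting from the r=11.5 cylinder, the 24.5×6 cube at (-0.5, 11.5) misses the remaining region (no effect) — 1 connected region. The result has 1 disconnected region.

1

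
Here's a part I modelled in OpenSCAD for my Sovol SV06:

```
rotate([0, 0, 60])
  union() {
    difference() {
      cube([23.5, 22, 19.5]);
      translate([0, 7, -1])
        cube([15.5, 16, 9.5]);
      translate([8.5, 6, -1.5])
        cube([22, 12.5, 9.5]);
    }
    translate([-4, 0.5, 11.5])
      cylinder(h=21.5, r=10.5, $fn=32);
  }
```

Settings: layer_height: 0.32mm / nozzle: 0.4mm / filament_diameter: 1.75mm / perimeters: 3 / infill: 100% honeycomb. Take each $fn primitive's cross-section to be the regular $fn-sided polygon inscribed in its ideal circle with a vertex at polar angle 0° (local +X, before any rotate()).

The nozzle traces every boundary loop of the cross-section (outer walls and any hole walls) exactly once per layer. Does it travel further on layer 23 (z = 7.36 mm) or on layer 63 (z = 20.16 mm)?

layer 23 (z = 7.36 mm)

Layer 23 (z = 7.36): the cube (footprint 23.5×22) is included at this height (perimeter 91.00 mm); the cube at (0, 7) (footprint 15.5×16) is included at this height (perimeter 63.00 mm); the cube at (8.5, 6) (footprint 22×12.5) is included at this height (perimeter 69.00 mm); Subtracting the remaining from the first: starting from the 23.5×22 cube, the 15.5×16 cube at (0, 7) partially overlaps it — only the 232.50 mm² overlap (of its 248.00 mm²) is removed, clipping the outline; the 22×12.5 cube at (8.5, 6) partially overlaps it — only the 107.00 mm² overlap (of its 275.00 mm²) is removed, clipping the outline — boundary = 84.00 mm; the cylinder at (-4, 0.5) is absent (z outside [11.5, 33]); Taking the union: only the result so far is present, so the union is just that shape — boundary = 84.00 mm; (whole slice rotated 60° about Z — lengths, areas and connectivity unchanged). So its perimeter = 84.00 mm. Layer 63 (z = 20.16): the cube does not reach this height (z outside [0, 19.5]); the cube at (0, 7) is not intersected at this z (z outside [-1, 8.5]); the cube at (8.5, 6) is absent (z outside [-1.5, 8]); Taking the first minus the rest: the first operand is absent here, so nothing remains; the r=10.5 cylinder at (-4, 0.5) contributes a regular 32-gon of circumradius 10.5 (perimeter = 2·32·10.500·sin(180°/32) = 65.87 mm); Combining (union): only the r=10.5 cylinder at (-4, 0.5) is present, so the union is just that shape — boundary = 65.87 mm; (rotated 60° about Z; rotation is an isometry so areas/perimeters/island counts are preserved). So its perimeter = 65.87 mm. Layer 23 is larger (84.00 vs 65.87 mm).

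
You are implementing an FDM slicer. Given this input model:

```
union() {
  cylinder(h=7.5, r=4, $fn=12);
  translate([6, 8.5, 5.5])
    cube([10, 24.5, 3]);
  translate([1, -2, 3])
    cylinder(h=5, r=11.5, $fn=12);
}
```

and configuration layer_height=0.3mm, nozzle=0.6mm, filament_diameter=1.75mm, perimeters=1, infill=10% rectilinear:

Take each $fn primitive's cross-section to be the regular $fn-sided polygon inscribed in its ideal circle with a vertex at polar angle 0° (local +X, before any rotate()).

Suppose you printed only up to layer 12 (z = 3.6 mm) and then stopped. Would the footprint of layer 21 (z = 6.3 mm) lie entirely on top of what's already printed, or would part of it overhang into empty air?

part overhangs

Compare the two slices. At z = 3.6: the cylinder: section is a regular 12-gon, circumradius r=4 (area = (12/2)·4.000²·sin(360°/12) = 48.00 mm²); the cube at (6, 8.5) does not reach this height (z outside [5.5, 8.5]); the r=11.5 cylinder at (1, -2) contributes a regular 12-gon of circumradius 11.5 (area = (12/2)·11.500²·sin(360°/12) = 396.75 mm²); Merging all regions: the r=4 cylinder lies entirely inside the r=11.5 cylinder at (1, -2), so the union is just the r=11.5 cylinder at (1, -2) — area = 396.75 mm². At z = 6.3: the cylinder: section is a regular 12-gon, circumradius r=4 (area = (12/2)·4.000²·sin(360°/12) = 48.00 mm²); the cube at (6, 8.5) (footprint 10×24.5) is included at this height (area 245.00 mm²); the r=11.5 cylinder at (1, -2) contributes a regular 12-gon of circumradius 11.5 (area = (12/2)·11.500²·sin(360°/12) = 396.75 mm²); Combining (union): the regions partially overlap — summed areas 689.75 mm² minus the doubly-counted overlap 48.00 mm² gives 641.75 mm² — area = 641.75 mm². Checking containment: at z = 6.3 the cross-section extends beyond the z = 3.6 cross-section by about 245.00 mm².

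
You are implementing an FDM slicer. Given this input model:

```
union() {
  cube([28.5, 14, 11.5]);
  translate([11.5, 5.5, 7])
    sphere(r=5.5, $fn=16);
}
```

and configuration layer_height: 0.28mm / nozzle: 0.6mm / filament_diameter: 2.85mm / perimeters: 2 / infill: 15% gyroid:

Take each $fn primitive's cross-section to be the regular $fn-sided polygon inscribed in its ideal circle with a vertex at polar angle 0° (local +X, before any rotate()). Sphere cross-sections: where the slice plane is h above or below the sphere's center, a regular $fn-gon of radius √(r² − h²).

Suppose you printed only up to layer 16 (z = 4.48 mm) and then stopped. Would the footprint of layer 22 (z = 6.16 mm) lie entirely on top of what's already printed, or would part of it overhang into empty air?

entirely on top

Compare the two slices. At z = 4.48: the 28.5×14 cube contributes its full rectangle (area 399.00 mm²); the sphere at (11.5, 5.5): section is a regular 16-gon, circumradius = √(r²−h²) = √(5.5²−2.52²) = 4.889 (area = (16/2)·4.889²·sin(360°/16) = 73.17 mm²); Combining (union): the r=5.5 sphere at (11.5, 5.5) lies entirely inside the 28.5×14 cube, so the union is just the 28.5×14 cube — area = 399.00 mm². At z = 6.16: the cube is present — its section is the full 28.5×14 rectangle (area 399.00 mm²); the sphere at (11.5, 5.5): section is a regular 16-gon, circumradius = √(r²−h²) = √(5.5²−0.84²) = 5.435 (area = (16/2)·5.435²·sin(360°/16) = 90.45 mm²); Combining (union): the r=5.5 sphere at (11.5, 5.5) lies entirely inside the 28.5×14 cube, so the union is just the 28.5×14 cube — area = 399.00 mm². Checking containment: the cross-section at z = 6.16 is a subset of the cross-section at z = 4.48.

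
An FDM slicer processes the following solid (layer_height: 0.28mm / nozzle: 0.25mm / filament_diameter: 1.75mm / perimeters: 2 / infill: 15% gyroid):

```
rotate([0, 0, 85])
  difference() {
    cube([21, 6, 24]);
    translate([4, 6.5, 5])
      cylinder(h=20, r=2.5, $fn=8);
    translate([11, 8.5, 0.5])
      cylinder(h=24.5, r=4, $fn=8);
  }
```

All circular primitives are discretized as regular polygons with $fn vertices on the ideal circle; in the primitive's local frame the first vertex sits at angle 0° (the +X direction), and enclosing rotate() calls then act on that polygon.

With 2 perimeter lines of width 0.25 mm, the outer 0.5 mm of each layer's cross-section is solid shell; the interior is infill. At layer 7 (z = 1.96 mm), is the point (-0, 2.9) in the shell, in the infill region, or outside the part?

At z = 1.96 mm: the cube (footprint 21×6) is included at this height; the cylinder at (4, 6.5) is absent (z outside [5, 25]); the cylinder at (11, 8.5): section is a regular 8-gon, circumradius r=4; Subtracting the remaining from the first: starting from the 21×6 cube, the r=4 cylinder at (11, 8.5) partially overlaps it — only the 5.22 mm² overlap (of its 45.25 mm²) is removed, clipping the outline — 1 connected region; (rotated 85° about Z; rotation is an isometry so areas/perimeters/island counts are preserved). Overall, the cross-section is a single solid region. Undo the 85° rotation: the query point maps to (2.889, 0.253) in the un-rotated model frame. The nearest boundary edge runs (21.00, 0.00)→(0.00, 0.00); distance from the point to it = 0.25 mm. The point is inside the cross-section, 0.25 mm from the nearest boundary — within the 0.5 mm shell band (2 × 0.25).

shell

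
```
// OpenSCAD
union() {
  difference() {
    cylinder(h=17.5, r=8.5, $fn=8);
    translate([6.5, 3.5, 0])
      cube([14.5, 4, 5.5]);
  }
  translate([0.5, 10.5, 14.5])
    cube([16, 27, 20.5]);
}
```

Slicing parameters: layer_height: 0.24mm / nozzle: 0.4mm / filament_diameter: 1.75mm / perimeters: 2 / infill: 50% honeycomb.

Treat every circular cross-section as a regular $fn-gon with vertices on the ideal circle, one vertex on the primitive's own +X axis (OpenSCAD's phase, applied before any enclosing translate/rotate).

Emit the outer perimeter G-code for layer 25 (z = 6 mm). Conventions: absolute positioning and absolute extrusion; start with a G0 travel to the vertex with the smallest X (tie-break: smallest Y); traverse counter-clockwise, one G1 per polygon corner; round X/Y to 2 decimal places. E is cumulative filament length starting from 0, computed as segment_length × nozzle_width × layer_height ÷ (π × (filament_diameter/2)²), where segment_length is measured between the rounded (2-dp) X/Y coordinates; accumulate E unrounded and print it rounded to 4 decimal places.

At z = 6 mm: the cylinder: section is a regular 8-gon, circumradius r=8.5; the cube at (6.5, 3.5) is not intersected at this z (z outside [0, 5.5]); Subtracting the remaining from the first: none of the subtracted shapes is present at this height, so the r=8.5 cylinder is unchanged — 1 connected region; the cube at (0.5, 10.5) does not reach this height (z outside [14.5, 35]); Taking the union: only the result so far is present, so the union is just that shape — 1 connected region. The outline is a single polygon with 8 vertices. Extrusion per mm of travel: 0.4 × 0.24 / (π × 0.875²) = 0.039912. Accumulating E over each segment gives final E = 2.0772.

G0 X-8.50 Y0.00 Z6.00
G1 X-6.01 Y-6.01 E0.2596
G1 X0.00 Y-8.50 E0.5193
G1 X6.01 Y-6.01 E0.7789
G1 X8.50 Y0.00 E1.0386
G1 X6.01 Y6.01 E1.2982
G1 X0.00 Y8.50 E1.5579
G1 X-6.01 Y6.01 E1.8175
G1 X-8.50 Y0.00 E2.0772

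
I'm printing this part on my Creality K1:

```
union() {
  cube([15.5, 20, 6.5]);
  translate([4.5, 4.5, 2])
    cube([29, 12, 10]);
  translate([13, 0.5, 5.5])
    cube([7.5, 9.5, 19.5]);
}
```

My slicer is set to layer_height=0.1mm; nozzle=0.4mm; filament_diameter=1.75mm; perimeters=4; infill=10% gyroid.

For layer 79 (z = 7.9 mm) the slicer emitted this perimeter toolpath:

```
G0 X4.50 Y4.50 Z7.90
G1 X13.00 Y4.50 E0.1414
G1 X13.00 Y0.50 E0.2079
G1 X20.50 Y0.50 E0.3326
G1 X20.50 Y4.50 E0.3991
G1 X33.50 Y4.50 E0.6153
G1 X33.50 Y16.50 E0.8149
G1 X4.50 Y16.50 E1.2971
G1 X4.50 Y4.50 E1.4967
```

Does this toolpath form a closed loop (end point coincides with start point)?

yes

Start point (G0): (4.50, 4.50). End point (last G1): the path returns to the start — closed.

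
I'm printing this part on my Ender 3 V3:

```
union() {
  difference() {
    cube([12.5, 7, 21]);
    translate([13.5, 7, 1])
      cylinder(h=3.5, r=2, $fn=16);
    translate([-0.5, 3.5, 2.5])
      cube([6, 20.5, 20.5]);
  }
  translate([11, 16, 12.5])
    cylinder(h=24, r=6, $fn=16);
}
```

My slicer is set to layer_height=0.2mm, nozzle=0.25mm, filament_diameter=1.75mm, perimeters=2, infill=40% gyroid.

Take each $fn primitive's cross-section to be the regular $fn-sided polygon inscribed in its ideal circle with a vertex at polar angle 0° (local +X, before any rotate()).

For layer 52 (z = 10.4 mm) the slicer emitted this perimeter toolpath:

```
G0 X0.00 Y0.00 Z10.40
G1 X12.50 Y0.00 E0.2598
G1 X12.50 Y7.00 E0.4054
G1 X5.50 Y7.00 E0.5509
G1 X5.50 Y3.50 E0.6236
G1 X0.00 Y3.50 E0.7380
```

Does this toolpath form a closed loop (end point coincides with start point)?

no

Start point (G0): (0.00, 0.00). End point (last G1): the path does not return to the start — open.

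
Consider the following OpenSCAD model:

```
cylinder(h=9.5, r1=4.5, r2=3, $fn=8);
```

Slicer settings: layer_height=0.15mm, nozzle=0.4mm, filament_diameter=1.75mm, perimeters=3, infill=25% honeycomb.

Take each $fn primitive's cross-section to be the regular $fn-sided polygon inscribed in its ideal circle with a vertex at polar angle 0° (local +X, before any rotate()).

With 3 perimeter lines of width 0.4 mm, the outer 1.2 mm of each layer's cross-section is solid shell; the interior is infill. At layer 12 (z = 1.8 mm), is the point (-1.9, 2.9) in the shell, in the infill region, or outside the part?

At z = 1.8 mm: the cone: at t=0.189 of its height the radius interpolates to r₁+(r₂−r₁)t = 4.216, giving a regular 8-gon of that circumradius. Overall, the cross-section is a single solid region. The nearest boundary edge runs (0.00, 4.22)→(-2.98, 2.98); distance from the point to it = 0.49 mm. The point is inside the cross-section, 0.49 mm from the nearest boundary — within the 1.2 mm shell band (3 × 0.4).

shell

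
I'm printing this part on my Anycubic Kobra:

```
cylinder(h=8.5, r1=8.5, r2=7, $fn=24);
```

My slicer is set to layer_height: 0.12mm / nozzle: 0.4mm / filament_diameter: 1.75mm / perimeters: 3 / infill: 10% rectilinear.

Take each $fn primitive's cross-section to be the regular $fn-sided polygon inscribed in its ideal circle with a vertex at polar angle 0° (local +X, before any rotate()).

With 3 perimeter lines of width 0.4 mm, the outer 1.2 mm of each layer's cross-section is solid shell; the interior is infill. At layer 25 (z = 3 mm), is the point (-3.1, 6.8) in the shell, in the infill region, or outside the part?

shell

At z = 3 mm: the cone contributes a regular 24-gon of circumradius 7.971 (interpolated between r1=8.5 and r2=7 at t=0.353). Overall, the cross-section is a single solid region. The nearest boundary edge runs (-2.06, 7.70)→(-3.99, 6.90); distance from the point to it = 0.43 mm. The point is inside the cross-section, 0.43 mm from the nearest boundary — within the 1.2 mm shell band (3 × 0.4).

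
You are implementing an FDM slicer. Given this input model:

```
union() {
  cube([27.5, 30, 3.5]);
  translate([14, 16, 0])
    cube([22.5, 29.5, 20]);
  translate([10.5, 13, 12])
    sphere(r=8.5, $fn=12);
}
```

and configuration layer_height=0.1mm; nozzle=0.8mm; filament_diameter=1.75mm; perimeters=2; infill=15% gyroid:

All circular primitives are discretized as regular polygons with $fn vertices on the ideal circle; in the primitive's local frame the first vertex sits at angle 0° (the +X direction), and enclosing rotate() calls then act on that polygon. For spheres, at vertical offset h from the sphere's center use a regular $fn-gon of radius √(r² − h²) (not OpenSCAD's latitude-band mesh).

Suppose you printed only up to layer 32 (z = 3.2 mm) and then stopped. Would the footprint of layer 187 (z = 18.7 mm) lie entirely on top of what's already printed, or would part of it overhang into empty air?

entirely on top

Compare the two slices. At z = 3.2: the cube (footprint 27.5×30) is included at this height (area 825.00 mm²); the cube at (14, 16) (footprint 22.5×29.5) is included at this height (area 663.75 mm²); the sphere at (10.5, 13) is not intersected at this z (|z−center|=8.800 > r=8.5); Merging all regions: the regions partially overlap — summed areas 1488.75 mm² minus the doubly-counted overlap 189.00 mm² gives 1299.75 mm² — area = 1299.75 mm². At z = 18.7: the cube does not reach this height (z outside [0, 3.5]); the 22.5×29.5 cube at (14, 16) contributes its full rectangle (area 663.75 mm²); the r=8.5 sphere at (10.5, 13) contributes a regular 12-gon of circumradius √(8.5²−6.7²) = 5.231 (area = (12/2)·5.231²·sin(360°/12) = 82.08 mm²); Taking the union: the regions partially overlap — summed areas 745.83 mm² minus the doubly-counted overlap 0.21 mm² gives 745.62 mm² — area = 745.62 mm². Checking containment: the cross-section at z = 18.7 is a subset of the cross-section at z = 3.2.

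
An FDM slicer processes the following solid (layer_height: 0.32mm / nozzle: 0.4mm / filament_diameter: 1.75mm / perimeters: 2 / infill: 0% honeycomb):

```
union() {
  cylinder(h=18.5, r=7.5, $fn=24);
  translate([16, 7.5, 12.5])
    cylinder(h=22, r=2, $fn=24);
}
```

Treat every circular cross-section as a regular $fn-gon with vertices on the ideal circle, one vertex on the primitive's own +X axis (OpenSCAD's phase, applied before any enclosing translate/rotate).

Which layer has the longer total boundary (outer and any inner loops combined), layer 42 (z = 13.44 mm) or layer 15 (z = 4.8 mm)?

layer 42 (z = 13.44 mm)

Layer 42 (z = 13.44): the cylinder: section is a regular 24-gon, circumradius r=7.5 (perimeter = 2·24·7.500·sin(180°/24) = 46.99 mm); the r=2 cylinder at (16, 7.5) gives a regular 24-gon of circumradius 2 (constant along its height) (perimeter = 2·24·2.000·sin(180°/24) = 12.53 mm); Merging all regions: the 2 present regions are separate (no shared area or edge), so areas and boundary lengths simply add and each stays a separate island — boundary = 59.52 mm. So its perimeter = 59.52 mm. Layer 15 (z = 4.8): the cylinder: section is a regular 24-gon, circumradius r=7.5 (perimeter = 2·24·7.500·sin(180°/24) = 46.99 mm); the cylinder at (16, 7.5) is absent (z outside [12.5, 34.5]); Merging all regions: only the r=7.5 cylinder is present, so the union is just that shape — boundary = 46.99 mm. So its perimeter = 46.99 mm. Layer 42 is larger (59.52 vs 46.99 mm).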